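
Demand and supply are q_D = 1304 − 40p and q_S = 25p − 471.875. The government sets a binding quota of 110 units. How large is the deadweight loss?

In inverse form: demand p = 32.6 − 0.025q, supply p = 18.875 + 0.04q.
Competitive equilibrium: 32.6 − 0.025q = 18.875 + 0.04q → q* = 211.1538, p* = 27.3212.
At q = 110: demand price = 32.6 − 0.025·110 = 29.85; supply price = 18.875 + 0.04·110 = 23.275.
Δq = 211.1538 − 110 = 101.1538; wedge = 29.85 − 23.275 = 6.575.
Deadweight loss = ½ × 101.1538 × 6.575 = 332.54.

332.54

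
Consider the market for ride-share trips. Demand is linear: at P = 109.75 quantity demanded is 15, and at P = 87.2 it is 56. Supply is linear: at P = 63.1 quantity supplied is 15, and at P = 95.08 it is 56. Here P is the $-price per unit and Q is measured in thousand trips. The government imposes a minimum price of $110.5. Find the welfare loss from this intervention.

Demand slope = (87.2 − 109.75)/(56 − 15) = −0.55, so P = 118 − 0.55Q.
Supply slope = (95.08 − 63.1)/(56 − 15) = 0.78, so P = 51.4 + 0.78Q.
Competitive equilibrium: 118 − 0.55Q = 51.4 + 0.78Q → Q* = 50.0752, P* = 90.4586.
At the floor P = 110.5, quantity demanded = (118 − 110.5)/0.55 = 13.6364.
Sellers' marginal cost at Q' = 13.6364: 51.4 + 0.78·13.6364 = 62.0364.
ΔQ = 50.0752 − 13.6364 = 36.4388; wedge = 110.5 − 62.0364 = 48.4636.
Welfare loss = ½ × 36.4388 × 48.4636 = $882.98 thousand.

$882.98 thousand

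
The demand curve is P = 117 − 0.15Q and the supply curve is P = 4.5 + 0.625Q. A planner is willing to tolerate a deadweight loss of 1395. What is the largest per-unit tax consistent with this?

46.5

Competitive equilibrium: 117 − 0.15Q = 4.5 + 0.625Q → Q* = 145.1613, P* = 95.2258.
A tax t gives ΔQ = t/0.775 and wedge t, so DWL = t²/1.55.
t²/1.55 = 1395 → t² = 2162.25 → t = 46.5.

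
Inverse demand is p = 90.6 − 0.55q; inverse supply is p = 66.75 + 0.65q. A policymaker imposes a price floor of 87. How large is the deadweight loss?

106.61

Competitive equilibrium: 90.6 − 0.55q = 66.75 + 0.65q → q* = 19.875, p* = 79.6688.
At the floor p = 87, quantity demanded = (90.6 − 87)/0.55 = 6.5455.
Sellers' marginal cost at q' = 6.5455: 66.75 + 0.65·6.5455 = 71.0046.
Δq = 19.875 − 6.5455 = 13.3295; wedge = 87 − 71.0046 = 15.9954.
The triangle = ½ × 13.3295 × 15.9954 = 106.61.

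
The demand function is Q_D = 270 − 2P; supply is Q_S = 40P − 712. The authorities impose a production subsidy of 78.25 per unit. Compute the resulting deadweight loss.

In inverse form: demand P = 135 − 0.5Q, supply P = 17.8 + 0.025Q.
Competitive equilibrium: 135 − 0.5Q = 17.8 + 0.025Q → Q* = 223.2381, P* = 23.381.
The subsidy lowers effective supply by 78.25: P = 0.025Q − 60.45.
New quantity: 135 − 0.5Q = 0.025Q − 60.45 → Q' = 372.2857.
Overproduction ΔQ = 372.2857 − 223.2381 = 149.0476; wedge = subsidy = 78.25.
The triangle = ½ × 149.0476 × 78.25 = 5831.49.

5831.49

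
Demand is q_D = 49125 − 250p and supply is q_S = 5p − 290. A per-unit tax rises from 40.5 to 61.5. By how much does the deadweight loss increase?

5250

In inverse form: demand p = 196.5 − 0.004q, supply p = 58 + 0.2q.
Competitive equilibrium: 196.5 − 0.004q = 58 + 0.2q → q* = 678.9216, p* = 193.7843.
For a per-unit tax t: Δq = t/0.204, so DWL = ½·t·(t/0.204) = t²/0.408.
At t = 40.5: DWL = 4020.221. At t = 61.5: DWL = 9270.221.
Increase = 9270.221 − 4020.221 = 5250.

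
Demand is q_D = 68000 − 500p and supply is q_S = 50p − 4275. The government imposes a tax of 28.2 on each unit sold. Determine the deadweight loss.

In inverse form: demand p = 136 − 0.002q, supply p = 85.5 + 0.02q.
Competitive equilibrium: 136 − 0.002q = 85.5 + 0.02q → q* = 2295.4545, p* = 131.4091.
With the tax, the buyer price exceeds the seller price by 28.2: (136 − 0.002q) − (85.5 + 0.02q) = 28.2 → q' = 1013.6364.
Δq = 2295.4545 − 1013.6364 = 1281.8181; the wedge equals the tax, 28.2.
Welfare loss = ½ × 1281.8181 × 28.2 = 18073.64.

18073.64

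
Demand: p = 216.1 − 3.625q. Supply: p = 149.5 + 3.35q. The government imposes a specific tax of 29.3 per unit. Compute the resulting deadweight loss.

61.54

Competitive equilibrium: 216.1 − 3.625q = 149.5 + 3.35q → q* = 9.5484, p* = 181.4871.
With the tax, the buyer price exceeds the seller price by 29.3: (216.1 − 3.625q) − (149.5 + 3.35q) = 29.3 → q' = 5.3477.
Δq = 9.5484 − 5.3477 = 4.2007; the wedge equals the tax, 29.3.
Deadweight loss = ½ × 4.2007 × 29.3 = 61.54.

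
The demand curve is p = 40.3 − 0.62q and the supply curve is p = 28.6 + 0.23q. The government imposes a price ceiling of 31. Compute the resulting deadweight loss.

4.71

Competitive equilibrium: 40.3 − 0.62q = 28.6 + 0.23q → q* = 13.7647, p* = 31.7659.
At the ceiling p = 31, quantity supplied = (31 − 28.6)/0.23 = 10.4348.
Willingness to pay at q' = 10.4348: 40.3 − 0.62·10.4348 = 33.8304.
Δq = 13.7647 − 10.4348 = 3.3299; wedge = 33.8304 − 31 = 2.8304.
The triangle = ½ × 3.3299 × 2.8304 = 4.71.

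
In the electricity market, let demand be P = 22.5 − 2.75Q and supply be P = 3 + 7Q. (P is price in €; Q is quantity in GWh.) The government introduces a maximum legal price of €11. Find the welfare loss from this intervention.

Competitive equilibrium: 22.5 − 2.75Q = 3 + 7Q → Q* = 2, P* = 17.
At the ceiling P = 11, quantity supplied = (11 − 3)/7 = 1.1429.
Willingness to pay at Q' = 1.1429: 22.5 − 2.75·1.1429 = 19.357.
ΔQ = 2 − 1.1429 = 0.8571; wedge = 19.357 − 11 = 8.357.
DWL = ½ × 0.8571 × 8.357 = €3.58.

€3.58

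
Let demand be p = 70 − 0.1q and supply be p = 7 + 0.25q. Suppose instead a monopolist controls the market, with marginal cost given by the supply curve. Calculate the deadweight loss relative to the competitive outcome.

Competitive equilibrium: 70 − 0.1q = 7 + 0.25q → q* = 180, p* = 52.
Marginal revenue: MR = 70 − 0.2q. Set MR = MC: 70 − 0.2q = 7 + 0.25q → q_m = 140.
Price p_m = 70 − 0.1·140 = 56; MC(q_m) = 7 + 0.25·140 = 42.
Competitive q* = 180, so Δq = 40; wedge = 56 − 42 = 14.
Welfare loss = ½ × 40 × 14 = 280.

280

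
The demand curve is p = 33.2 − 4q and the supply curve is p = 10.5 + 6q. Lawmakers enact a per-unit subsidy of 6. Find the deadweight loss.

Competitive equilibrium: 33.2 − 4q = 10.5 + 6q → q* = 2.27, p* = 24.12.
The subsidy lowers effective supply by 6: p = 4.5 + 6q.
New quantity: 33.2 − 4q = 4.5 + 6q → q' = 2.87.
Overproduction Δq = 2.87 − 2.27 = 0.6; wedge = subsidy = 6.
Deadweight loss = ½ × 0.6 × 6 = 1.80.

1.80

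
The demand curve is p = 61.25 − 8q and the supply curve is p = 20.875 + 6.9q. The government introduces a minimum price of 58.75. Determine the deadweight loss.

42.81

Competitive equilibrium: 61.25 − 8q = 20.875 + 6.9q → q* = 2.7097, p* = 39.5721.
At the floor p = 58.75, quantity demanded = (61.25 − 58.75)/8 = 0.3125.
Sellers' marginal cost at q' = 0.3125: 20.875 + 6.9·0.3125 = 23.0313.
Δq = 2.7097 − 0.3125 = 2.3972; wedge = 58.75 − 23.0313 = 35.7187.
Welfare loss = ½ × 2.3972 × 35.7187 = 42.81.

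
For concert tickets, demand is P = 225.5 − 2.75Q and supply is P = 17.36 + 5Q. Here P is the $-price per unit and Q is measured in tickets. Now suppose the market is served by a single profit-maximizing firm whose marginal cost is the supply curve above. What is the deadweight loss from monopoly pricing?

$191.72

Competitive equilibrium: 225.5 − 2.75Q = 17.36 + 5Q → Q* = 26.8568, P* = 151.6439.
Marginal revenue: MR = 225.5 − 5.5Q. Set MR = MC: 225.5 − 5.5Q = 17.36 + 5Q → Q_m = 19.8229.
Price P_m = 225.5 − 2.75·19.8229 = 170.987; MC(Q_m) = 17.36 + 5·19.8229 = 116.4745.
Competitive Q* = 26.8568, so ΔQ = 7.0339; wedge = 170.987 − 116.4745 = 54.5125.
The triangle = ½ × 7.0339 × 54.5125 = $191.72.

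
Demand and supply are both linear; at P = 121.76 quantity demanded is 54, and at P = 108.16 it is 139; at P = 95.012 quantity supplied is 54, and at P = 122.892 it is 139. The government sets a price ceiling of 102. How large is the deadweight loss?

Demand slope = (108.16 − 121.76)/(139 − 54) = −0.16, so P = 130.4 − 0.16Q.
Supply slope = (122.892 − 95.012)/(139 − 54) = 0.328, so P = 77.3 + 0.328Q.
Competitive equilibrium: 130.4 − 0.16Q = 77.3 + 0.328Q → Q* = 108.8115, P* = 112.9902.
At the ceiling P = 102, quantity supplied = (102 − 77.3)/0.328 = 75.3049.
Willingness to pay at Q' = 75.3049: 130.4 − 0.16·75.3049 = 118.3512.
ΔQ = 108.8115 − 75.3049 = 33.5066; wedge = 118.3512 − 102 = 16.3512.
Deadweight loss = ½ × 33.5066 × 16.3512 = 273.94.

273.94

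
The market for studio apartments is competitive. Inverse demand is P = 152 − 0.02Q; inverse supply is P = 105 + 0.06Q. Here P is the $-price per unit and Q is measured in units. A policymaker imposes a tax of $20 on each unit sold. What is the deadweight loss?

Competitive equilibrium: 152 − 0.02Q = 105 + 0.06Q → Q* = 587.5, P* = 140.25.
With the tax, the buyer price exceeds the seller price by 20: (152 − 0.02Q) − (105 + 0.06Q) = 20 → Q' = 337.5.
ΔQ = 587.5 − 337.5 = 250; the wedge equals the tax, 20.
The triangle = ½ × 250 × 20 = $2500.

$2500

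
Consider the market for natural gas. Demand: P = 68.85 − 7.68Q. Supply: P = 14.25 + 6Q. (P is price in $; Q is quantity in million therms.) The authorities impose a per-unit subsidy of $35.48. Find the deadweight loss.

$46.01 million

Competitive equilibrium: 68.85 − 7.68Q = 14.25 + 6Q → Q* = 3.9912, P* = 38.1974.
The subsidy lowers effective supply by 35.48: P = 6Q − 21.23.
New quantity: 68.85 − 7.68Q = 6Q − 21.23 → Q' = 6.5848.
Overproduction ΔQ = 6.5848 − 3.9912 = 2.5936; wedge = subsidy = 35.48.
Deadweight loss = ½ × 2.5936 × 35.48 = $46.01 million.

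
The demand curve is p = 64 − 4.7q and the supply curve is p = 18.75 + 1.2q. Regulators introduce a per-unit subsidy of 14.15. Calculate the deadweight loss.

16.97

Competitive equilibrium: 64 − 4.7q = 18.75 + 1.2q → q* = 7.6695, p* = 27.9534.
The subsidy lowers effective supply by 14.15: p = 4.6 + 1.2q.
New quantity: 64 − 4.7q = 4.6 + 1.2q → q' = 10.0678.
Overproduction Δq = 10.0678 − 7.6695 = 2.3983; wedge = subsidy = 14.15.
Welfare loss = ½ × 2.3983 × 14.15 = 16.97.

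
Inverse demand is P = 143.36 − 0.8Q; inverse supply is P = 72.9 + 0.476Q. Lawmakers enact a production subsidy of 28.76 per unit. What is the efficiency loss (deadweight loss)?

Competitive equilibrium: 143.36 − 0.8Q = 72.9 + 0.476Q → Q* = 55.2194, P* = 99.1845.
The subsidy lowers effective supply by 28.76: P = 44.14 + 0.476Q.
New quantity: 143.36 − 0.8Q = 44.14 + 0.476Q → Q' = 77.7586.
Overproduction ΔQ = 77.7586 − 55.2194 = 22.5392; wedge = subsidy = 28.76.
The triangle = ½ × 22.5392 × 28.76 = 324.11.

324.11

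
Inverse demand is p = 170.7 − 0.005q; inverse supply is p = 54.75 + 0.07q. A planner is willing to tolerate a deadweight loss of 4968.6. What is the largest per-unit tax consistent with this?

27.3

Competitive equilibrium: 170.7 − 0.005q = 54.75 + 0.07q → q* = 1546, p* = 162.97.
A tax t gives Δq = t/0.075 and wedge t, so DWL = t²/0.15.
t²/0.15 = 4968.6 → t² = 745.29 → t = 27.3.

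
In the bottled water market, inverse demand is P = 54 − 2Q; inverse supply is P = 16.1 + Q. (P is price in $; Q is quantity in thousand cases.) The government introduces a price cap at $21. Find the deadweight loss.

Competitive equilibrium: 54 − 2Q = 16.1 + Q → Q* = 12.6333, P* = 28.7333.
At the ceiling P = 21, quantity supplied = (21 − 16.1)/1 = 4.9.
Willingness to pay at Q' = 4.9: 54 − 2·4.9 = 44.2.
ΔQ = 12.6333 − 4.9 = 7.7333; wedge = 44.2 − 21 = 23.2.
The triangle = ½ × 7.7333 × 23.2 = $89.71 thousand.

$89.71 thousand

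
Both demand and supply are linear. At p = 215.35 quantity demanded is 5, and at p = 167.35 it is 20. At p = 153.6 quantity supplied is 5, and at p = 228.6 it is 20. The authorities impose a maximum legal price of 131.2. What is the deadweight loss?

Demand slope = (167.35 − 215.35)/(20 − 5) = −3.2, so p = 231.35 − 3.2q.
Supply slope = (228.6 − 153.6)/(20 − 5) = 5, so p = 128.6 + 5q.
Competitive equilibrium: 231.35 − 3.2q = 128.6 + 5q → q* = 12.5305, p* = 191.2524.
At the ceiling p = 131.2, quantity supplied = (131.2 − 128.6)/5 = 0.52.
Willingness to pay at q' = 0.52: 231.35 − 3.2·0.52 = 229.686.
Δq = 12.5305 − 0.52 = 12.0105; wedge = 229.686 − 131.2 = 98.486.
Deadweight loss = ½ × 12.0105 × 98.486 = 591.43.

591.43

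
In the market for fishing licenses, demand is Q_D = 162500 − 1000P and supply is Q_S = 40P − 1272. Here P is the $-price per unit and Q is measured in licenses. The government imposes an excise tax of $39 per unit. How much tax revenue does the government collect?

In inverse form: demand P = 162.5 − 0.001Q, supply P = 31.8 + 0.025Q.
Competitive equilibrium: 162.5 − 0.001Q = 31.8 + 0.025Q → Q* = 5026.9231, P* = 157.4731.
With the tax, the buyer price exceeds the seller price by 39: (162.5 − 0.001Q) − (31.8 + 0.025Q) = 39 → Q' = 3526.9231.
Tax revenue = 39 × 3526.9231 = $137550.

$137550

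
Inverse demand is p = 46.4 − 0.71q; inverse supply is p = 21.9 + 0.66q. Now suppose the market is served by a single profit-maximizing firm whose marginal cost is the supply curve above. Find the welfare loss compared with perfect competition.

Competitive equilibrium: 46.4 − 0.71q = 21.9 + 0.66q → q* = 17.8832, p* = 33.7029.
Marginal revenue: MR = 46.4 − 1.42q. Set MR = MC: 46.4 − 1.42q = 21.9 + 0.66q → q_m = 11.7788.
Price p_m = 46.4 − 0.71·11.7788 = 38.0371; MC(q_m) = 21.9 + 0.66·11.7788 = 29.674.
Competitive q* = 17.8832, so Δq = 6.1044; wedge = 38.0371 − 29.674 = 8.3631.
Deadweight loss = ½ × 6.1044 × 8.3631 = 25.53.

25.53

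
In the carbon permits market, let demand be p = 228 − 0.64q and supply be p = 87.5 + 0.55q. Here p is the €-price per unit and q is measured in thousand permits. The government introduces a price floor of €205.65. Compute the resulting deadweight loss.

€4113.32 thousand

Competitive equilibrium: 228 − 0.64q = 87.5 + 0.55q → q* = 118.0672, p* = 152.437.
At the floor p = 205.65, quantity demanded = (228 − 205.65)/0.64 = 34.9219.
Sellers' marginal cost at q' = 34.9219: 87.5 + 0.55·34.9219 = 106.707.
Δq = 118.0672 − 34.9219 = 83.1453; wedge = 205.65 − 106.707 = 98.943.
Deadweight loss = ½ × 83.1453 × 98.943 = €4113.32 thousand.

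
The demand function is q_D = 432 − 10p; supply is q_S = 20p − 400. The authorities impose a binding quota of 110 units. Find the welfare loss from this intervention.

In inverse form: demand p = 43.2 − 0.1q, supply p = 20 + 0.05q.
Competitive equilibrium: 43.2 − 0.1q = 20 + 0.05q → q* = 154.6667, p* = 27.7333.
At q = 110: demand price = 43.2 − 0.1·110 = 32.2; supply price = 20 + 0.05·110 = 25.5.
Δq = 154.6667 − 110 = 44.6667; wedge = 32.2 − 25.5 = 6.7.
Welfare loss = ½ × 44.6667 × 6.7 = 149.63.

149.63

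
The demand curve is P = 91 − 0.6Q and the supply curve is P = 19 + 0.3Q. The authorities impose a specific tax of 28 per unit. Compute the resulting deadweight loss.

435.56

Competitive equilibrium: 91 − 0.6Q = 19 + 0.3Q → Q* = 80, P* = 43.
With the tax, the buyer price exceeds the seller price by 28: (91 − 0.6Q) − (19 + 0.3Q) = 28 → Q' = 48.8889.
ΔQ = 80 − 48.8889 = 31.1111; the wedge equals the tax, 28.
The triangle = ½ × 31.1111 × 28 = 435.56.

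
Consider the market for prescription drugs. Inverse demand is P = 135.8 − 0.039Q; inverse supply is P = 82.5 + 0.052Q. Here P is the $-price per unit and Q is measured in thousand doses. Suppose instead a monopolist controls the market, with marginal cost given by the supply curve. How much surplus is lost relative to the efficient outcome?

Competitive equilibrium: 135.8 − 0.039Q = 82.5 + 0.052Q → Q* = 585.7143, P* = 112.9571.
Marginal revenue: MR = 135.8 − 0.078Q. Set MR = MC: 135.8 − 0.078Q = 82.5 + 0.052Q → Q_m = 410.
Price P_m = 135.8 − 0.039·410 = 119.81; MC(Q_m) = 82.5 + 0.052·410 = 103.82.
Competitive Q* = 585.7143, so ΔQ = 175.7143; wedge = 119.81 − 103.82 = 15.99.
The triangle = ½ × 175.7143 × 15.99 = $1404.84 thousand.

$1404.84 thousand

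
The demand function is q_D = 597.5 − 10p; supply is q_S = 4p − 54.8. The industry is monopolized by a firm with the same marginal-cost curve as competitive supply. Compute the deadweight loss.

In inverse form: demand p = 59.75 − 0.1q, supply p = 13.7 + 0.25q.
Competitive equilibrium: 59.75 − 0.1q = 13.7 + 0.25q → q* = 131.5714, p* = 46.5929.
Marginal revenue: MR = 59.75 − 0.2q. Set MR = MC: 59.75 − 0.2q = 13.7 + 0.25q → q_m = 102.3333.
Price p_m = 59.75 − 0.1·102.3333 = 49.5167; MC(q_m) = 13.7 + 0.25·102.3333 = 39.2833.
Competitive q* = 131.5714, so Δq = 29.2381; wedge = 49.5167 − 39.2833 = 10.2334.
DWL = ½ × 29.2381 × 10.2334 = 149.60.

149.60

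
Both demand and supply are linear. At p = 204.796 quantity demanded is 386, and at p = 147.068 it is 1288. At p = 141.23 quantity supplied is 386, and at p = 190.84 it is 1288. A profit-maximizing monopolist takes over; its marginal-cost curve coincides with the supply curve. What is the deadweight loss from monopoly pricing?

6161.82

Demand slope = (147.068 − 204.796)/(1288 − 386) = −0.064, so p = 229.5 − 0.064q.
Supply slope = (190.84 − 141.23)/(1288 − 386) = 0.055, so p = 120 + 0.055q.
Competitive equilibrium: 229.5 − 0.064q = 120 + 0.055q → q* = 920.1681, p* = 170.6092.
Marginal revenue: MR = 229.5 − 0.128q. Set MR = MC: 229.5 − 0.128q = 120 + 0.055q → q_m = 598.3607.
Price p_m = 229.5 − 0.064·598.3607 = 191.2049; MC(q_m) = 120 + 0.055·598.3607 = 152.9098.
Competitive q* = 920.1681, so Δq = 321.8074; wedge = 191.2049 − 152.9098 = 38.2951.
The triangle = ½ × 321.8074 × 38.2951 = 6161.82.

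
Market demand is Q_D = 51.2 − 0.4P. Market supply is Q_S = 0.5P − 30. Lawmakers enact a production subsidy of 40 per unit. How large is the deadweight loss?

In inverse form: demand P = 128 − 2.5Q, supply P = 60 + 2Q.
Competitive equilibrium: 128 − 2.5Q = 60 + 2Q → Q* = 15.1111, P* = 90.2222.
The subsidy lowers effective supply by 40: P = 20 + 2Q.
New quantity: 128 − 2.5Q = 20 + 2Q → Q' = 24.
Overproduction ΔQ = 24 − 15.1111 = 8.8889; wedge = subsidy = 40.
DWL = ½ × 8.8889 × 40 = 177.78.

177.78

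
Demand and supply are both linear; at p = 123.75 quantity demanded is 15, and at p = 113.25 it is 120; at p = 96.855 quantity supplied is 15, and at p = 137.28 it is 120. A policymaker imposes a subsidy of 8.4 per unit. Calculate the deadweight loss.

Demand slope = (113.25 − 123.75)/(120 − 15) = −0.1, so p = 125.25 − 0.1q.
Supply slope = (137.28 − 96.855)/(120 − 15) = 0.385, so p = 91.08 + 0.385q.
Competitive equilibrium: 125.25 − 0.1q = 91.08 + 0.385q → q* = 70.4536, p* = 118.2046.
The subsidy lowers effective supply by 8.4: p = 82.68 + 0.385q.
New quantity: 125.25 − 0.1q = 82.68 + 0.385q → q' = 87.7732.
Overproduction Δq = 87.7732 − 70.4536 = 17.3196; wedge = subsidy = 8.4.
Welfare loss = ½ × 17.3196 × 8.4 = 72.74.

72.74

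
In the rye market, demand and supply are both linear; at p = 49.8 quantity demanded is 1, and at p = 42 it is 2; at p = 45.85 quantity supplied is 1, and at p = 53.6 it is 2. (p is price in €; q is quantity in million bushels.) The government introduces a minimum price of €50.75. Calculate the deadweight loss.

€1.10 million

Demand slope = (42 − 49.8)/(2 − 1) = −7.8, so p = 57.6 − 7.8q.
Supply slope = (53.6 − 45.85)/(2 − 1) = 7.75, so p = 38.1 + 7.75q.
Competitive equilibrium: 57.6 − 7.8q = 38.1 + 7.75q → q* = 1.254, p* = 47.8186.
At the floor p = 50.75, quantity demanded = (57.6 − 50.75)/7.8 = 0.8782.
Sellers' marginal cost at q' = 0.8782: 38.1 + 7.75·0.8782 = 44.9061.
Δq = 1.254 − 0.8782 = 0.3758; wedge = 50.75 − 44.9061 = 5.8439.
The triangle = ½ × 0.3758 × 5.8439 = €1.10 million.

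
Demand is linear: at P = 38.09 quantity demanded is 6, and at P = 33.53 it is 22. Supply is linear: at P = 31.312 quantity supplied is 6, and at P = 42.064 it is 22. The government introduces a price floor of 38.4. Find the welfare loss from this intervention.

31.94

Demand slope = (33.53 − 38.09)/(22 − 6) = −0.285, so P = 39.8 − 0.285Q.
Supply slope = (42.064 − 31.312)/(22 − 6) = 0.672, so P = 27.28 + 0.672Q.
Competitive equilibrium: 39.8 − 0.285Q = 27.28 + 0.672Q → Q* = 13.0825, P* = 36.0715.
At the floor P = 38.4, quantity demanded = (39.8 − 38.4)/0.285 = 4.9123.
Sellers' marginal cost at Q' = 4.9123: 27.28 + 0.672·4.9123 = 30.5811.
ΔQ = 13.0825 − 4.9123 = 8.1702; wedge = 38.4 − 30.5811 = 7.8189.
DWL = ½ × 8.1702 × 7.8189 = 31.94.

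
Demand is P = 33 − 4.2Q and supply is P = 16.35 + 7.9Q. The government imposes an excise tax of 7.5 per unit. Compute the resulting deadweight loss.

2.32

Competitive equilibrium: 33 − 4.2Q = 16.35 + 7.9Q → Q* = 1.376, P* = 27.2207.
With the tax, the buyer price exceeds the seller price by 7.5: (33 − 4.2Q) − (16.35 + 7.9Q) = 7.5 → Q' = 0.7562.
ΔQ = 1.376 − 0.7562 = 0.6198; the wedge equals the tax, 7.5.
DWL = ½ × 0.6198 × 7.5 = 2.32.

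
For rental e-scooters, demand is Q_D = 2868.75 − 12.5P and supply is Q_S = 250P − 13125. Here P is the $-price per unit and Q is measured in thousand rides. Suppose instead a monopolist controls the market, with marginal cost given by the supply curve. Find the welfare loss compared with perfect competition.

$44374.10 thousand

In inverse form: demand P = 229.5 − 0.08Q, supply P = 52.5 + 0.004Q.
Competitive equilibrium: 229.5 − 0.08Q = 52.5 + 0.004Q → Q* = 2107.14286, P* = 60.92857.
Marginal revenue: MR = 229.5 − 0.16Q. Set MR = MC: 229.5 − 0.16Q = 52.5 + 0.004Q → Q_m = 1079.26829.
Price P_m = 229.5 − 0.08·1079.26829 = 143.15854; MC(Q_m) = 52.5 + 0.004·1079.26829 = 56.81707.
Competitive Q* = 2107.14286, so ΔQ = 1027.87457; wedge = 143.15854 − 56.81707 = 86.34147.
Welfare loss = ½ × 1027.87457 × 86.34147 = $44374.10 thousand.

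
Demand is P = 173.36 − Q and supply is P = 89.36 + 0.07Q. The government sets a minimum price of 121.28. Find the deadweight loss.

Competitive equilibrium: 173.36 − Q = 89.36 + 0.07Q → Q* = 78.5047, P* = 94.8553.
At the floor P = 121.28, quantity demanded = (173.36 − 121.28)/1 = 52.08.
Sellers' marginal cost at Q' = 52.08: 89.36 + 0.07·52.08 = 93.0056.
ΔQ = 78.5047 − 52.08 = 26.4247; wedge = 121.28 − 93.0056 = 28.2744.
Deadweight loss = ½ × 26.4247 × 28.2744 = 373.57.

373.57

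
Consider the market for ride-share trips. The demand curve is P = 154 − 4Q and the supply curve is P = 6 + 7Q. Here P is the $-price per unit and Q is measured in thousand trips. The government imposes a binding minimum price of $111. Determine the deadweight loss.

$40.23 thousand

Competitive equilibrium: 154 − 4Q = 6 + 7Q → Q* = 13.4545, P* = 100.1818.
At the floor P = 111, quantity demanded = (154 − 111)/4 = 10.75.
Sellers' marginal cost at Q' = 10.75: 6 + 7·10.75 = 81.25.
ΔQ = 13.4545 − 10.75 = 2.7045; wedge = 111 − 81.25 = 29.75.
DWL = ½ × 2.7045 × 29.75 = $40.23 thousand.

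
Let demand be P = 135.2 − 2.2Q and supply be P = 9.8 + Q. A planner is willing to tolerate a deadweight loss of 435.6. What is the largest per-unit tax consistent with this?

Competitive equilibrium: 135.2 − 2.2Q = 9.8 + Q → Q* = 39.1875, P* = 48.9875.
A tax t gives ΔQ = t/3.2 and wedge t, so DWL = t²/6.4.
t²/6.4 = 435.6 → t² = 2787.84 → t = 52.8.

52.8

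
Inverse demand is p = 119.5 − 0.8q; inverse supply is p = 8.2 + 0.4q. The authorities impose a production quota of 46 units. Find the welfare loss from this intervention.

Competitive equilibrium: 119.5 − 0.8q = 8.2 + 0.4q → q* = 92.75, p* = 45.3.
At q = 46: demand price = 119.5 − 0.8·46 = 82.7; supply price = 8.2 + 0.4·46 = 26.6.
Δq = 92.75 − 46 = 46.75; wedge = 82.7 − 26.6 = 56.1.
Deadweight loss = ½ × 46.75 × 56.1 = 1311.34.

1311.34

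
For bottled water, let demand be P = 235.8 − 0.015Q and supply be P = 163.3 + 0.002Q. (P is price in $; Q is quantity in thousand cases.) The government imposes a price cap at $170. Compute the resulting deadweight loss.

$7111.84 thousand

Competitive equilibrium: 235.8 − 0.015Q = 163.3 + 0.002Q → Q* = 4264.7059, P* = 171.8294.
At the ceiling P = 170, quantity supplied = (170 − 163.3)/0.002 = 3350.
Willingness to pay at Q' = 3350: 235.8 − 0.015·3350 = 185.55.
ΔQ = 4264.7059 − 3350 = 914.7059; wedge = 185.55 − 170 = 15.55.
DWL = ½ × 914.7059 × 15.55 = $7111.84 thousand.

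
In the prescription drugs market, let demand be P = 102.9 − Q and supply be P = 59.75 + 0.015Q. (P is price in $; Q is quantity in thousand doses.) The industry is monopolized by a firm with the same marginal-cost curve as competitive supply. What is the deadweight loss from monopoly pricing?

Competitive equilibrium: 102.9 − Q = 59.75 + 0.015Q → Q* = 42.5123, P* = 60.3877.
Marginal revenue: MR = 102.9 − 2Q. Set MR = MC: 102.9 − 2Q = 59.75 + 0.015Q → Q_m = 21.4144.
Price P_m = 102.9 − 1·21.4144 = 81.4856; MC(Q_m) = 59.75 + 0.015·21.4144 = 60.0712.
Competitive Q* = 42.5123, so ΔQ = 21.0979; wedge = 81.4856 − 60.0712 = 21.4144.
Deadweight loss = ½ × 21.0979 × 21.4144 = $225.90 thousand.

$225.90 thousand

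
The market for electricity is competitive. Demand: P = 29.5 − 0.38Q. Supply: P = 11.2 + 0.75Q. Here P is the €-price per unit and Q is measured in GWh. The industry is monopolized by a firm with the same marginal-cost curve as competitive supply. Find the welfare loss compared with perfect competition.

Competitive equilibrium: 29.5 − 0.38Q = 11.2 + 0.75Q → Q* = 16.1947, P* = 23.346.
Marginal revenue: MR = 29.5 − 0.76Q. Set MR = MC: 29.5 − 0.76Q = 11.2 + 0.75Q → Q_m = 12.1192.
Price P_m = 29.5 − 0.38·12.1192 = 24.8947; MC(Q_m) = 11.2 + 0.75·12.1192 = 20.2894.
Competitive Q* = 16.1947, so ΔQ = 4.0755; wedge = 24.8947 − 20.2894 = 4.6053.
Welfare loss = ½ × 4.0755 × 4.6053 = €9.38.

€9.38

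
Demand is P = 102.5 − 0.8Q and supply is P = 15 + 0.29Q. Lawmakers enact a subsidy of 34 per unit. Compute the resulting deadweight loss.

Competitive equilibrium: 102.5 − 0.8Q = 15 + 0.29Q → Q* = 80.2752, P* = 38.2798.
The subsidy lowers effective supply by 34: P = 0.29Q − 19.
New quantity: 102.5 − 0.8Q = 0.29Q − 19 → Q' = 111.4679.
Overproduction ΔQ = 111.4679 − 80.2752 = 31.1927; wedge = subsidy = 34.
Deadweight loss = ½ × 31.1927 × 34 = 530.28.

530.28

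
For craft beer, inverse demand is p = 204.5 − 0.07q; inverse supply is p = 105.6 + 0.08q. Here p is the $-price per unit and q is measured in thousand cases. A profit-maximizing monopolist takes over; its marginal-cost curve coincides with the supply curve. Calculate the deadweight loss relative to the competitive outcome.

$3300.82 thousand

Competitive equilibrium: 204.5 − 0.07q = 105.6 + 0.08q → q* = 659.3333, p* = 158.3467.
Marginal revenue: MR = 204.5 − 0.14q. Set MR = MC: 204.5 − 0.14q = 105.6 + 0.08q → q_m = 449.5455.
Price p_m = 204.5 − 0.07·449.5455 = 173.0318; MC(q_m) = 105.6 + 0.08·449.5455 = 141.5636.
Competitive q* = 659.3333, so Δq = 209.7878; wedge = 173.0318 − 141.5636 = 31.4682.
DWL = ½ × 209.7878 × 31.4682 = $3300.82 thousand.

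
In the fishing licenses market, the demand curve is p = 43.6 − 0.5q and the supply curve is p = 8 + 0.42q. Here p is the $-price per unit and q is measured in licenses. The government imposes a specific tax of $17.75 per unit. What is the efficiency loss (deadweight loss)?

Competitive equilibrium: 43.6 − 0.5q = 8 + 0.42q → q* = 38.6957, p* = 24.2522.
With the tax, the buyer price exceeds the seller price by 17.75: (43.6 − 0.5q) − (8 + 0.42q) = 17.75 → q' = 19.4022.
Δq = 38.6957 − 19.4022 = 19.2935; the wedge equals the tax, 17.75.
The triangle = ½ × 19.2935 × 17.75 = $171.23.

$171.23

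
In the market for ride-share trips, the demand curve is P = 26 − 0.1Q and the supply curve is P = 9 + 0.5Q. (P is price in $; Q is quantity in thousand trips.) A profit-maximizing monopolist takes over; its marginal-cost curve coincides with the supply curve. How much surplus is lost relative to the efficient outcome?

$4.91 thousand

Competitive equilibrium: 26 − 0.1Q = 9 + 0.5Q → Q* = 28.3333, P* = 23.1667.
Marginal revenue: MR = 26 − 0.2Q. Set MR = MC: 26 − 0.2Q = 9 + 0.5Q → Q_m = 24.2857.
Price P_m = 26 − 0.1·24.2857 = 23.5714; MC(Q_m) = 9 + 0.5·24.2857 = 21.1429.
Competitive Q* = 28.3333, so ΔQ = 4.0476; wedge = 23.5714 − 21.1429 = 2.4285.
Deadweight loss = ½ × 4.0476 × 2.4285 = $4.91 thousand.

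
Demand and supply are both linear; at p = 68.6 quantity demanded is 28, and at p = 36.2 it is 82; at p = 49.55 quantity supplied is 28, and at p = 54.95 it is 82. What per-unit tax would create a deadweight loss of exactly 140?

Demand slope = (36.2 − 68.6)/(82 − 28) = −0.6, so p = 85.4 − 0.6q.
Supply slope = (54.95 − 49.55)/(82 − 28) = 0.1, so p = 46.75 + 0.1q.
Competitive equilibrium: 85.4 − 0.6q = 46.75 + 0.1q → q* = 55.2143, p* = 52.2714.
A tax t gives Δq = t/0.7 and wedge t, so DWL = t²/1.4.
t²/1.4 = 140 → t² = 196 → t = 14.

14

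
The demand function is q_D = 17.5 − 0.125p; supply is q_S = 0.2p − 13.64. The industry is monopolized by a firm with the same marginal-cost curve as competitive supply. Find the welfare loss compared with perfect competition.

28.78

In inverse form: demand p = 140 − 8q, supply p = 68.2 + 5q.
Competitive equilibrium: 140 − 8q = 68.2 + 5q → q* = 5.5231, p* = 95.8154.
Marginal revenue: MR = 140 − 16q. Set MR = MC: 140 − 16q = 68.2 + 5q → q_m = 3.419.
Price p_m = 140 − 8·3.419 = 112.648; MC(q_m) = 68.2 + 5·3.419 = 85.295.
Competitive q* = 5.5231, so Δq = 2.1041; wedge = 112.648 − 85.295 = 27.353.
The triangle = ½ × 2.1041 × 27.353 = 28.78.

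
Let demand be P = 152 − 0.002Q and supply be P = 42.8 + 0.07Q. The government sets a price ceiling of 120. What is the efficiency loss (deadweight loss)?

6164.58

Competitive equilibrium: 152 − 0.002Q = 42.8 + 0.07Q → Q* = 1516.6667, P* = 148.9667.
At the ceiling P = 120, quantity supplied = (120 − 42.8)/0.07 = 1102.8571.
Willingness to pay at Q' = 1102.8571: 152 − 0.002·1102.8571 = 149.7943.
ΔQ = 1516.6667 − 1102.8571 = 413.8096; wedge = 149.7943 − 120 = 29.7943.
The triangle = ½ × 413.8096 × 29.7943 = 6164.58.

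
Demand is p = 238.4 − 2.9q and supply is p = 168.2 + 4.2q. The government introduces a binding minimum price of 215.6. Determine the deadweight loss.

14.56

Competitive equilibrium: 238.4 − 2.9q = 168.2 + 4.2q → q* = 9.8873, p* = 209.7268.
At the floor p = 215.6, quantity demanded = (238.4 − 215.6)/2.9 = 7.8621.
Sellers' marginal cost at q' = 7.8621: 168.2 + 4.2·7.8621 = 201.2208.
Δq = 9.8873 − 7.8621 = 2.0252; wedge = 215.6 − 201.2208 = 14.3792.
Deadweight loss = ½ × 2.0252 × 14.3792 = 14.56.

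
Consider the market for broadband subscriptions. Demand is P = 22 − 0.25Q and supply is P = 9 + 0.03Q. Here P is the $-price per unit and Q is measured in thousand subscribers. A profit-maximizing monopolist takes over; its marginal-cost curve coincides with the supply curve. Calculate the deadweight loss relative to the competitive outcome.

Competitive equilibrium: 22 − 0.25Q = 9 + 0.03Q → Q* = 46.4286, P* = 10.3929.
Marginal revenue: MR = 22 − 0.5Q. Set MR = MC: 22 − 0.5Q = 9 + 0.03Q → Q_m = 24.5283.
Price P_m = 22 − 0.25·24.5283 = 15.8679; MC(Q_m) = 9 + 0.03·24.5283 = 9.7358.
Competitive Q* = 46.4286, so ΔQ = 21.9003; wedge = 15.8679 − 9.7358 = 6.1321.
Welfare loss = ½ × 21.9003 × 6.1321 = $67.15 thousand.

$67.15 thousand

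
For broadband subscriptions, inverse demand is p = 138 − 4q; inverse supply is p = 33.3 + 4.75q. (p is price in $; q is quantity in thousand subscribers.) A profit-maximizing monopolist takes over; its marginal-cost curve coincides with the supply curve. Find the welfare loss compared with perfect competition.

$61.65 thousand

Competitive equilibrium: 138 − 4q = 33.3 + 4.75q → q* = 11.9657, p* = 90.1371.
Marginal revenue: MR = 138 − 8q. Set MR = MC: 138 − 8q = 33.3 + 4.75q → q_m = 8.2118.
Price p_m = 138 − 4·8.2118 = 105.1528; MC(q_m) = 33.3 + 4.75·8.2118 = 72.3061.
Competitive q* = 11.9657, so Δq = 3.7539; wedge = 105.1528 − 72.3061 = 32.8467.
The triangle = ½ × 3.7539 × 32.8467 = $61.65 thousand.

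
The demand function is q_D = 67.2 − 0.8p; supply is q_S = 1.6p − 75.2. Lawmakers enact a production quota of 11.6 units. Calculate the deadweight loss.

62.02

In inverse form: demand p = 84 − 1.25q, supply p = 47 + 0.625q.
Competitive equilibrium: 84 − 1.25q = 47 + 0.625q → q* = 19.7333, p* = 59.3333.
At q = 11.6: demand price = 84 − 1.25·11.6 = 69.5; supply price = 47 + 0.625·11.6 = 54.25.
Δq = 19.7333 − 11.6 = 8.1333; wedge = 69.5 − 54.25 = 15.25.
Deadweight loss = ½ × 8.1333 × 15.25 = 62.02.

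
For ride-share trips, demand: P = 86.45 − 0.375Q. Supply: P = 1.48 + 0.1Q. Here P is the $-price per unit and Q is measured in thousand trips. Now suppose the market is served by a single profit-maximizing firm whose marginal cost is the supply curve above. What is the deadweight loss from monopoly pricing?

$1479.22 thousand

Competitive equilibrium: 86.45 − 0.375Q = 1.48 + 0.1Q → Q* = 178.8842, P* = 19.3684.
Marginal revenue: MR = 86.45 − 0.75Q. Set MR = MC: 86.45 − 0.75Q = 1.48 + 0.1Q → Q_m = 99.9647.
Price P_m = 86.45 − 0.375·99.9647 = 48.9632; MC(Q_m) = 1.48 + 0.1·99.9647 = 11.4765.
Competitive Q* = 178.8842, so ΔQ = 78.9195; wedge = 48.9632 − 11.4765 = 37.4867.
Welfare loss = ½ × 78.9195 × 37.4867 = $1479.22 thousand.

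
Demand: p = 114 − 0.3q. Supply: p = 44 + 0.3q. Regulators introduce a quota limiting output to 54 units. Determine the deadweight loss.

Competitive equilibrium: 114 − 0.3q = 44 + 0.3q → q* = 116.6667, p* = 79.
At q = 54: demand price = 114 − 0.3·54 = 97.8; supply price = 44 + 0.3·54 = 60.2.
Δq = 116.6667 − 54 = 62.6667; wedge = 97.8 − 60.2 = 37.6.
The triangle = ½ × 62.6667 × 37.6 = 1178.13.

1178.13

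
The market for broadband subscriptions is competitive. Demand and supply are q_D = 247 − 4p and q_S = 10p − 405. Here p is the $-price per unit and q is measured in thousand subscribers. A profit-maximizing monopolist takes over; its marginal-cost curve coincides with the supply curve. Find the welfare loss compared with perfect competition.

$111.99 thousand

In inverse form: demand p = 61.75 − 0.25q, supply p = 40.5 + 0.1q.
Competitive equilibrium: 61.75 − 0.25q = 40.5 + 0.1q → q* = 60.7143, p* = 46.5714.
Marginal revenue: MR = 61.75 − 0.5q. Set MR = MC: 61.75 − 0.5q = 40.5 + 0.1q → q_m = 35.4167.
Price p_m = 61.75 − 0.25·35.4167 = 52.8958; MC(q_m) = 40.5 + 0.1·35.4167 = 44.0417.
Competitive q* = 60.7143, so Δq = 25.2976; wedge = 52.8958 − 44.0417 = 8.8541.
Welfare loss = ½ × 25.2976 × 8.8541 = $111.99 thousand.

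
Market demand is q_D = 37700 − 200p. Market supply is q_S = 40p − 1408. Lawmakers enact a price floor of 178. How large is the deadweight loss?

135901.50

In inverse form: demand p = 188.5 − 0.005q, supply p = 35.2 + 0.025q.
Competitive equilibrium: 188.5 − 0.005q = 35.2 + 0.025q → q* = 5110, p* = 162.95.
At the floor p = 178, quantity demanded = (188.5 − 178)/0.005 = 2100.
Sellers' marginal cost at q' = 2100: 35.2 + 0.025·2100 = 87.7.
Δq = 5110 − 2100 = 3010; wedge = 178 − 87.7 = 90.3.
The triangle = ½ × 3010 × 90.3 = 135901.50.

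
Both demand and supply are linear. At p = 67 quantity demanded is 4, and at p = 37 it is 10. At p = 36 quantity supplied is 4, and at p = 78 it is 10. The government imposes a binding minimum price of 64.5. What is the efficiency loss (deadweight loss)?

26.04

Demand slope = (37 − 67)/(10 − 4) = −5, so p = 87 − 5q.
Supply slope = (78 − 36)/(10 − 4) = 7, so p = 8 + 7q.
Competitive equilibrium: 87 − 5q = 8 + 7q → q* = 6.5833, p* = 54.0833.
At the floor p = 64.5, quantity demanded = (87 − 64.5)/5 = 4.5.
Sellers' marginal cost at q' = 4.5: 8 + 7·4.5 = 39.5.
Δq = 6.5833 − 4.5 = 2.0833; wedge = 64.5 − 39.5 = 25.
The triangle = ½ × 2.0833 × 25 = 26.04.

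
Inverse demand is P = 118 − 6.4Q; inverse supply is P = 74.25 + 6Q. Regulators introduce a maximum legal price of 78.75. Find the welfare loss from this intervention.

47.85

Competitive equilibrium: 118 − 6.4Q = 74.25 + 6Q → Q* = 3.5282, P* = 95.4194.
At the ceiling P = 78.75, quantity supplied = (78.75 − 74.25)/6 = 0.75.
Willingness to pay at Q' = 0.75: 118 − 6.4·0.75 = 113.2.
ΔQ = 3.5282 − 0.75 = 2.7782; wedge = 113.2 − 78.75 = 34.45.
Welfare loss = ½ × 2.7782 × 34.45 = 47.85.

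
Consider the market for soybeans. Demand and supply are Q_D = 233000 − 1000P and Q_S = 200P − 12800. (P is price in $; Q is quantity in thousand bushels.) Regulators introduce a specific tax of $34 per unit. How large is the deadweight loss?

In inverse form: demand P = 233 − 0.001Q, supply P = 64 + 0.005Q.
Competitive equilibrium: 233 − 0.001Q = 64 + 0.005Q → Q* = 28166.6667, P* = 204.8333.
With the tax, the buyer price exceeds the seller price by 34: (233 − 0.001Q) − (64 + 0.005Q) = 34 → Q' = 22500.
ΔQ = 28166.6667 − 22500 = 5666.6667; the wedge equals the tax, 34.
Welfare loss = ½ × 5666.6667 × 34 = $96333.33 thousand.

$96333.33 thousand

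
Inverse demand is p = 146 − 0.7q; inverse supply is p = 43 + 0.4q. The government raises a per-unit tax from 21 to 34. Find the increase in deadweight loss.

325

Competitive equilibrium: 146 − 0.7q = 43 + 0.4q → q* = 93.6364, p* = 80.4545.
For a per-unit tax t: Δq = t/1.1, so DWL = ½·t·(t/1.1) = t²/2.2.
At t = 21: DWL = 200.455. At t = 34: DWL = 525.455.
Increase = 525.455 − 200.455 = 325.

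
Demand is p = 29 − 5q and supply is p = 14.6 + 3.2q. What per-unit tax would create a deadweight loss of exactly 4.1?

8.2

Competitive equilibrium: 29 − 5q = 14.6 + 3.2q → q* = 1.7561, p* = 20.2195.
A tax t gives Δq = t/8.2 and wedge t, so DWL = t²/16.4.
t²/16.4 = 4.1 → t² = 67.24 → t = 8.2.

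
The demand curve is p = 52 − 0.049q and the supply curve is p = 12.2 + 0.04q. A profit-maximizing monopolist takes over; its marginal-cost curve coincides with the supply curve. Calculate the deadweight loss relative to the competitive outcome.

1121.97

Competitive equilibrium: 52 − 0.049q = 12.2 + 0.04q → q* = 447.191, p* = 30.0876.
Marginal revenue: MR = 52 − 0.098q. Set MR = MC: 52 − 0.098q = 12.2 + 0.04q → q_m = 288.4058.
Price p_m = 52 − 0.049·288.4058 = 37.8681; MC(q_m) = 12.2 + 0.04·288.4058 = 23.7362.
Competitive q* = 447.191, so Δq = 158.7852; wedge = 37.8681 − 23.7362 = 14.1319.
Welfare loss = ½ × 158.7852 × 14.1319 = 1121.97.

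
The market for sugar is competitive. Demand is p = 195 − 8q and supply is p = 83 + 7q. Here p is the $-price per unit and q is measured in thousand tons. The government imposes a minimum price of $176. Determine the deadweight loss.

Competitive equilibrium: 195 − 8q = 83 + 7q → q* = 7.4667, p* = 135.2667.
At the floor p = 176, quantity demanded = (195 − 176)/8 = 2.375.
Sellers' marginal cost at q' = 2.375: 83 + 7·2.375 = 99.625.
Δq = 7.4667 − 2.375 = 5.0917; wedge = 176 − 99.625 = 76.375.
DWL = ½ × 5.0917 × 76.375 = $194.44 thousand.

$194.44 thousand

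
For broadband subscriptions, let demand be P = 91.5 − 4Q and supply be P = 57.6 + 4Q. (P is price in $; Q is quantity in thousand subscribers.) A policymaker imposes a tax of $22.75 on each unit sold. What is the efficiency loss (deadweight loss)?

$32.35 thousand

Competitive equilibrium: 91.5 − 4Q = 57.6 + 4Q → Q* = 4.2375, P* = 74.55.
With the tax, the buyer price exceeds the seller price by 22.75: (91.5 − 4Q) − (57.6 + 4Q) = 22.75 → Q' = 1.3938.
ΔQ = 4.2375 − 1.3938 = 2.8437; the wedge equals the tax, 22.75.
DWL = ½ × 2.8437 × 22.75 = $32.35 thousand.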